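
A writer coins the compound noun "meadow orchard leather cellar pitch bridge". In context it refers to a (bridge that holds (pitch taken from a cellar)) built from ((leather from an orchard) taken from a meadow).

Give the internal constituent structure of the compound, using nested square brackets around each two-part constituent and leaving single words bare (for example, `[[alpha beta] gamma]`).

The outermost head in the paraphrase is "bridge" (specifically "cellar pitch bridge"), modified by "meadow orchard leather".
Inside "meadow orchard leather": head "leather" (specifically "orchard leather"), modifier "meadow".
Inside "orchard leather": head "leather", modifier "orchard".
Inside "cellar pitch bridge": head "bridge", modifier "cellar pitch".
Inside "cellar pitch": head "pitch", modifier "cellar".
Putting it together: [[meadow [orchard leather]] [[cellar pitch] bridge]].

[[meadow [orchard leather]] [[cellar pitch] bridge]]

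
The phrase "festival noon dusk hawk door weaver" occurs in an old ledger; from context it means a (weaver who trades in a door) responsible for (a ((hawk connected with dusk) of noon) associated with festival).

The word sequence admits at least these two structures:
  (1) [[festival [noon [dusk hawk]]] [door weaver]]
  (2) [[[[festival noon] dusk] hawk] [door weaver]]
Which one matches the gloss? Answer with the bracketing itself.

[[festival [noon [dusk hawk]]] [door weaver]]

The paraphrase's head is the "weaver" part ("door weaver"); its modifier is "festival noon dusk hawk".
That top-level split, carried through the inner groups, gives [[festival [noon [dusk hawk]]] [door weaver]].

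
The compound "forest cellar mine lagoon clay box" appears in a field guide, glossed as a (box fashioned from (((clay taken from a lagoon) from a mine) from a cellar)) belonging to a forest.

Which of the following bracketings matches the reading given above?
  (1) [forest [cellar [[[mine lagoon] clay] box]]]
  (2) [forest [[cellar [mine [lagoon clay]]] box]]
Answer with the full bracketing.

[forest [[cellar [mine [lagoon clay]]] box]]

The paraphrase's head is the "box" part ("cellar mine lagoon clay box"); its modifier is "forest".
That top-level split, carried through the inner groups, gives [forest [[cellar [mine [lagoon clay]]] box]].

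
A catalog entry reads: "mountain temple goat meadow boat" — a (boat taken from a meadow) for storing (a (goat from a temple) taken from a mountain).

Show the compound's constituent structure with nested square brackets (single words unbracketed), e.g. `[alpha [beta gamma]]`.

Overall it is a kind of boat (specifically "meadow boat"); the modifier is "mountain temple goat".
Within "mountain temple goat", the head is "goat" (specifically "temple goat") and the modifier is "mountain".
Within "temple goat", the head is "goat" and the modifier is "temple".
Within "meadow boat", the head is "boat" and the modifier is "meadow".
Putting it together: [[mountain [temple goat]] [meadow boat]].

[[mountain [temple goat]] [meadow boat]]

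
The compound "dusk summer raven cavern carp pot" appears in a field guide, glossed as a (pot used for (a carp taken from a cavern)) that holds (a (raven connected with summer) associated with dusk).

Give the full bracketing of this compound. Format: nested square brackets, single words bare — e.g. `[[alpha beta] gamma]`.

Whole compound: head "pot" (specifically "cavern carp pot"), modifier "dusk summer raven".
Inside "dusk summer raven": head "raven" (specifically "summer raven"), modifier "dusk".
Inside "summer raven": head "raven", modifier "summer".
Inside "cavern carp pot": head "pot", modifier "cavern carp".
Inside "cavern carp": head "carp", modifier "cavern".
Putting it together: [[dusk [summer raven]] [[cavern carp] pot]].

[[dusk [summer raven]] [[cavern carp] pot]]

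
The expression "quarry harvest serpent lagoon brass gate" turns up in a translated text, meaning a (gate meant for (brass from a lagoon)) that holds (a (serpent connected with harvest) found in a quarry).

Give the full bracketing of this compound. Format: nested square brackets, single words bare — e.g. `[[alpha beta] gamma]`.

Overall it is a kind of gate (specifically "lagoon brass gate"); the modifier is "quarry harvest serpent".
"quarry harvest serpent" → head "serpent" (specifically "harvest serpent"), modifier "quarry".
"harvest serpent" → head "serpent", modifier "harvest".
"lagoon brass gate" → head "gate", modifier "lagoon brass".
"lagoon brass" → head "brass", modifier "lagoon".
So the structure is [[quarry [harvest serpent]] [[lagoon brass] gate]].

[[quarry [harvest serpent]] [[lagoon brass] gate]]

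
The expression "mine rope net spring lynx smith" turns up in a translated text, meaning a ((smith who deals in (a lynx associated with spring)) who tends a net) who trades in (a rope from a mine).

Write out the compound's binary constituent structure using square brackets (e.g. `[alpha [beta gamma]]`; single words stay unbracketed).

[[mine rope] [net [[spring lynx] smith]]]

At the top level: head "smith" (specifically "net spring lynx smith"); modifier "mine rope".
Inside "mine rope": head "rope", modifier "mine".
Inside "net spring lynx smith": head "smith" (specifically "spring lynx smith"), modifier "net".
Inside "spring lynx smith": head "smith", modifier "spring lynx".
Inside "spring lynx": head "lynx", modifier "spring".
Putting it together: [[mine rope] [net [[spring lynx] smith]]].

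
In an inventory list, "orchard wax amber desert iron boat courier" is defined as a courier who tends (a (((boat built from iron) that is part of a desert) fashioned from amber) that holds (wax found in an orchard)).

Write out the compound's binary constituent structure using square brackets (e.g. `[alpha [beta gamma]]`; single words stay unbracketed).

The outermost head in the paraphrase is "courier", modified by "orchard wax amber desert iron boat".
Within "orchard wax amber desert iron boat", the head is "boat" (specifically "amber desert iron boat") and the modifier is "orchard wax".
Within "orchard wax", the head is "wax" and the modifier is "orchard".
Within "amber desert iron boat", the head is "boat" (specifically "desert iron boat") and the modifier is "amber".
Within "desert iron boat", the head is "boat" (specifically "iron boat") and the modifier is "desert".
Within "iron boat", the head is "boat" and the modifier is "iron".
Assembled: [[[orchard wax] [amber [desert [iron boat]]]] courier].

[[[orchard wax] [amber [desert [iron boat]]]] courier]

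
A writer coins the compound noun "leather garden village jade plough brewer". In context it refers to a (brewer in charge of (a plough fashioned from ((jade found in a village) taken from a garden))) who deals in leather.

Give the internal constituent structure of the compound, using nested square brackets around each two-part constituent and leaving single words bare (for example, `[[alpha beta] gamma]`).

The outermost head in the paraphrase is "brewer" (specifically "garden village jade plough brewer"), modified by "leather".
"garden village jade plough brewer" → head "brewer", modifier "garden village jade plough".
"garden village jade plough" → head "plough", modifier "garden village jade".
"garden village jade" → head "jade" (specifically "village jade"), modifier "garden".
"village jade" → head "jade", modifier "village".
Putting it together: [leather [[[garden [village jade]] plough] brewer]].

[leather [[[garden [village jade]] plough] brewer]]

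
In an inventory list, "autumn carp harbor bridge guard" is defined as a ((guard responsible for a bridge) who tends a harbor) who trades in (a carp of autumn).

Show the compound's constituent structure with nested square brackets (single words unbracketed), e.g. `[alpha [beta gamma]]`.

[[autumn carp] [harbor [bridge guard]]]

The outermost head in the paraphrase is "guard" (specifically "harbor bridge guard"), modified by "autumn carp".
"autumn carp" → head "carp", modifier "autumn".
"harbor bridge guard" → head "guard" (specifically "bridge guard"), modifier "harbor".
"bridge guard" → head "guard", modifier "bridge".
So the structure is [[autumn carp] [harbor [bridge guard]]].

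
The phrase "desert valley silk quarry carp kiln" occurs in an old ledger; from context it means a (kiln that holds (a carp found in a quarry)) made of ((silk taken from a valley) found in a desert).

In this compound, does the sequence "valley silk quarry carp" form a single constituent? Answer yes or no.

no

The top-level split is [desert valley silk] [quarry carp kiln]; the full structure is [[desert [valley silk]] [[quarry carp] kiln]].
"valley silk quarry carp" straddles a constituent boundary, so it is not a single unit.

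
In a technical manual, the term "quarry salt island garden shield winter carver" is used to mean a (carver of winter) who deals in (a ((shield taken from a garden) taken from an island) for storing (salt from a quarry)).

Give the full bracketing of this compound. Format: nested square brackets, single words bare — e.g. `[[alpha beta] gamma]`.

The outermost head in the paraphrase is "carver" (specifically "winter carver"), modified by "quarry salt island garden shield".
Inside "quarry salt island garden shield": head "shield" (specifically "island garden shield"), modifier "quarry salt".
Inside "quarry salt": head "salt", modifier "quarry".
Inside "island garden shield": head "shield" (specifically "garden shield"), modifier "island".
Inside "garden shield": head "shield", modifier "garden".
Inside "winter carver": head "carver", modifier "winter".
Assembled: [[[quarry salt] [island [garden shield]]] [winter carver]].

[[[quarry salt] [island [garden shield]]] [winter carver]]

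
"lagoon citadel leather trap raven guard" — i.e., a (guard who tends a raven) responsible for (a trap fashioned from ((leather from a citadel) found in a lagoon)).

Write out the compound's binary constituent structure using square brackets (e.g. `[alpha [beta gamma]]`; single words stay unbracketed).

[[[lagoon [citadel leather]] trap] [raven guard]]

Overall it is a kind of guard (specifically "raven guard"); the modifier is "lagoon citadel leather trap".
Inside "lagoon citadel leather trap": head "trap", modifier "lagoon citadel leather".
Inside "lagoon citadel leather": head "leather" (specifically "citadel leather"), modifier "lagoon".
Inside "citadel leather": head "leather", modifier "citadel".
Inside "raven guard": head "guard", modifier "raven".
So the structure is [[[lagoon [citadel leather]] trap] [raven guard]].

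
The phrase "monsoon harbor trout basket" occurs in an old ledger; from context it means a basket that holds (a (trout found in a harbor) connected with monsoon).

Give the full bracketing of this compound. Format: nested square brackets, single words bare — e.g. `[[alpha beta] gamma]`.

Overall it is a kind of basket; the modifier is "monsoon harbor trout".
"monsoon harbor trout" → head "trout" (specifically "harbor trout"), modifier "monsoon".
"harbor trout" → head "trout", modifier "harbor".
So the structure is [[monsoon [harbor trout]] basket].

[[monsoon [harbor trout]] basket]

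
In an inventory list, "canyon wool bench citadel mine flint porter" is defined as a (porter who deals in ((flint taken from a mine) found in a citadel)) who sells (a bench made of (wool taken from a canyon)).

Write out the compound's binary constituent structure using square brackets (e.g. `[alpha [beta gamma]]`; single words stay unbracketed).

[[[canyon wool] bench] [[citadel [mine flint]] porter]]

At the top level: head "porter" (specifically "citadel mine flint porter"); modifier "canyon wool bench".
Inside "canyon wool bench": head "bench", modifier "canyon wool".
Inside "canyon wool": head "wool", modifier "canyon".
Inside "citadel mine flint porter": head "porter", modifier "citadel mine flint".
Inside "citadel mine flint": head "flint" (specifically "mine flint"), modifier "citadel".
Inside "mine flint": head "flint", modifier "mine".
Putting it together: [[[canyon wool] bench] [[citadel [mine flint]] porter]].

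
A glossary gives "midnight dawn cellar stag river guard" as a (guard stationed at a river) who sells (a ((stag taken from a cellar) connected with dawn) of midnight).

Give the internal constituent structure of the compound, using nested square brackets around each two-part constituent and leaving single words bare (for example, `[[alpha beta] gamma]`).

[[midnight [dawn [cellar stag]]] [river guard]]

Overall it is a kind of guard (specifically "river guard"); the modifier is "midnight dawn cellar stag".
Within "midnight dawn cellar stag", the head is "stag" (specifically "dawn cellar stag") and the modifier is "midnight".
Within "dawn cellar stag", the head is "stag" (specifically "cellar stag") and the modifier is "dawn".
Within "cellar stag", the head is "stag" and the modifier is "cellar".
Within "river guard", the head is "guard" and the modifier is "river".
Putting it together: [[midnight [dawn [cellar stag]]] [river guard]].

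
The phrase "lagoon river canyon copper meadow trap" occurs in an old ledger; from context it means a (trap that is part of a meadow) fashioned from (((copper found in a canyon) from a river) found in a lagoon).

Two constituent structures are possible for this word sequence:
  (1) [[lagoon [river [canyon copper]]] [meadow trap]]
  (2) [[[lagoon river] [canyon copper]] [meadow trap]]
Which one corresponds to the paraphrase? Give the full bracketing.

[[lagoon [river [canyon copper]]] [meadow trap]]

The paraphrase's head is the "trap" part ("meadow trap"); its modifier is "lagoon river canyon copper".
That top-level split, carried through the inner groups, gives [[lagoon [river [canyon copper]]] [meadow trap]].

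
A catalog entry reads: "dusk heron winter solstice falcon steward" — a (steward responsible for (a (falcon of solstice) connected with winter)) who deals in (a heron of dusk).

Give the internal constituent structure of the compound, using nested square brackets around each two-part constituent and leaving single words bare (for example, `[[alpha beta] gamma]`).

[[dusk heron] [[winter [solstice falcon]] steward]]

Overall it is a kind of steward (specifically "winter solstice falcon steward"); the modifier is "dusk heron".
Within "dusk heron", the head is "heron" and the modifier is "dusk".
Within "winter solstice falcon steward", the head is "steward" and the modifier is "winter solstice falcon".
Within "winter solstice falcon", the head is "falcon" (specifically "solstice falcon") and the modifier is "winter".
Within "solstice falcon", the head is "falcon" and the modifier is "solstice".
So the structure is [[dusk heron] [[winter [solstice falcon]] steward]].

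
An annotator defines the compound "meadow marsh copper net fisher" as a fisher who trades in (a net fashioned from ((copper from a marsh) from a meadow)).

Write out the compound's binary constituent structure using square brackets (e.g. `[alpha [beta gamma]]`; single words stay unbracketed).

[[[meadow [marsh copper]] net] fisher]

At the top level: head "fisher"; modifier "meadow marsh copper net".
Inside "meadow marsh copper net": head "net", modifier "meadow marsh copper".
Inside "meadow marsh copper": head "copper" (specifically "marsh copper"), modifier "meadow".
Inside "marsh copper": head "copper", modifier "marsh".
Assembled: [[[meadow [marsh copper]] net] fisher].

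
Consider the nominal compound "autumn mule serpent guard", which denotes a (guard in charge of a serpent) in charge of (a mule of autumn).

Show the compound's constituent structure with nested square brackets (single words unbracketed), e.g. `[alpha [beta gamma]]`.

At the top level: head "guard" (specifically "serpent guard"); modifier "autumn mule".
"autumn mule" → head "mule", modifier "autumn".
"serpent guard" → head "guard", modifier "serpent".
Assembled: [[autumn mule] [serpent guard]].

[[autumn mule] [serpent guard]]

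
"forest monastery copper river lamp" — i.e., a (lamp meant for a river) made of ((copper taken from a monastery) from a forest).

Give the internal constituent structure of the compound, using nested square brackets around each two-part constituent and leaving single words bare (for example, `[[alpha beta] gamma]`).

Whole compound: head "lamp" (specifically "river lamp"), modifier "forest monastery copper".
Inside "forest monastery copper": head "copper" (specifically "monastery copper"), modifier "forest".
Inside "monastery copper": head "copper", modifier "monastery".
Inside "river lamp": head "lamp", modifier "river".
Putting it together: [[forest [monastery copper]] [river lamp]].

[[forest [monastery copper]] [river lamp]]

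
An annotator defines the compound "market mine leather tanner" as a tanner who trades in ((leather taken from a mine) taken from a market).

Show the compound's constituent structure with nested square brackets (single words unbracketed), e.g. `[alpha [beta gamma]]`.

[[market [mine leather]] tanner]

At the top level: head "tanner"; modifier "market mine leather".
Inside "market mine leather": head "leather" (specifically "mine leather"), modifier "market".
Inside "mine leather": head "leather", modifier "mine".
Assembled: [[market [mine leather]] tanner].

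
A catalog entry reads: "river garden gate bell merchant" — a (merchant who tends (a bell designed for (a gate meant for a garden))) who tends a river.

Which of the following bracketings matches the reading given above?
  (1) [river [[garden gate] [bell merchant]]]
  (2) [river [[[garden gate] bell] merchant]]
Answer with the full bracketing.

[river [[[garden gate] bell] merchant]]

The paraphrase's head is the "merchant" part ("garden gate bell merchant"); its modifier is "river".
That top-level split, carried through the inner groups, gives [river [[[garden gate] bell] merchant]].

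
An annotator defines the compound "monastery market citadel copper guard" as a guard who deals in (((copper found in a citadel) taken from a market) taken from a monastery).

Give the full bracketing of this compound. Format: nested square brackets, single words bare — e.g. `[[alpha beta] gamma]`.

[[monastery [market [citadel copper]]] guard]

Overall it is a kind of guard; the modifier is "monastery market citadel copper".
"monastery market citadel copper" → head "copper" (specifically "market citadel copper"), modifier "monastery".
"market citadel copper" → head "copper" (specifically "citadel copper"), modifier "market".
"citadel copper" → head "copper", modifier "citadel".
So the structure is [[monastery [market [citadel copper]]] guard].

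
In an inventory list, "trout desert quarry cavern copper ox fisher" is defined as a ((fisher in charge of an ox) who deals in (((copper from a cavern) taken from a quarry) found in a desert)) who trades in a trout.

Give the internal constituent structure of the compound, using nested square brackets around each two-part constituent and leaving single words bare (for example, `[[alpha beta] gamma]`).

At the top level: head "fisher" (specifically "desert quarry cavern copper ox fisher"); modifier "trout".
Within "desert quarry cavern copper ox fisher", the head is "fisher" (specifically "ox fisher") and the modifier is "desert quarry cavern copper".
Within "desert quarry cavern copper", the head is "copper" (specifically "quarry cavern copper") and the modifier is "desert".
Within "quarry cavern copper", the head is "copper" (specifically "cavern copper") and the modifier is "quarry".
Within "cavern copper", the head is "copper" and the modifier is "cavern".
Within "ox fisher", the head is "fisher" and the modifier is "ox".
So the structure is [trout [[desert [quarry [cavern copper]]] [ox fisher]]].

[trout [[desert [quarry [cavern copper]]] [ox fisher]]]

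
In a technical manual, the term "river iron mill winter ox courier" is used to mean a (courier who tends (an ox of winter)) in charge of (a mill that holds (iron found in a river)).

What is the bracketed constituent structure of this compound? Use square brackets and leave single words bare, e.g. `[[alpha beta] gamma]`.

At the top level: head "courier" (specifically "winter ox courier"); modifier "river iron mill".
Inside "river iron mill": head "mill", modifier "river iron".
Inside "river iron": head "iron", modifier "river".
Inside "winter ox courier": head "courier", modifier "winter ox".
Inside "winter ox": head "ox", modifier "winter".
Putting it together: [[[river iron] mill] [[winter ox] courier]].

[[[river iron] mill] [[winter ox] courier]]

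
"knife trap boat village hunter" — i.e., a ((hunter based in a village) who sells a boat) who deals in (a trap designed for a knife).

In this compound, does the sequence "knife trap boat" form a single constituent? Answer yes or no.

The top-level split is [knife trap] [boat village hunter]; the full structure is [[knife trap] [boat [village hunter]]].
"knife trap boat" straddles a constituent boundary, so it is not a single unit.

no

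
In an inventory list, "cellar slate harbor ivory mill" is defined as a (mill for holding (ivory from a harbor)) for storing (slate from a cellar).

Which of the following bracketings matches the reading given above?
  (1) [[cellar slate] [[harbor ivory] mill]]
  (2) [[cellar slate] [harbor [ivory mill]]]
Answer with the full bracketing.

[[cellar slate] [[harbor ivory] mill]]

The paraphrase's head is the "mill" part ("harbor ivory mill"); its modifier is "cellar slate".
That top-level split, carried through the inner groups, gives [[cellar slate] [[harbor ivory] mill]].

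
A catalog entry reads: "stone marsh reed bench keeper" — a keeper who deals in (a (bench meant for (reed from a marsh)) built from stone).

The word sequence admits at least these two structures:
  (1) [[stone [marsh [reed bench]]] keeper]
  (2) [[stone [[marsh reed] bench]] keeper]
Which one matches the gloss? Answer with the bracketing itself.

The paraphrase's head is the "keeper" part ("keeper"); its modifier is "stone marsh reed bench".
That top-level split, carried through the inner groups, gives [[stone [[marsh reed] bench]] keeper].

[[stone [[marsh reed] bench]] keeper]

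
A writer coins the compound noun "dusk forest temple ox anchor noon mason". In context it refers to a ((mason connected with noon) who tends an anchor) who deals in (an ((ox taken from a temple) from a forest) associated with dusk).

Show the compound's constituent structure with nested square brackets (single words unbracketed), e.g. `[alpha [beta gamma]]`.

[[dusk [forest [temple ox]]] [anchor [noon mason]]]

At the top level: head "mason" (specifically "anchor noon mason"); modifier "dusk forest temple ox".
Within "dusk forest temple ox", the head is "ox" (specifically "forest temple ox") and the modifier is "dusk".
Within "forest temple ox", the head is "ox" (specifically "temple ox") and the modifier is "forest".
Within "temple ox", the head is "ox" and the modifier is "temple".
Within "anchor noon mason", the head is "mason" (specifically "noon mason") and the modifier is "anchor".
Within "noon mason", the head is "mason" and the modifier is "noon".
So the structure is [[dusk [forest [temple ox]]] [anchor [noon mason]]].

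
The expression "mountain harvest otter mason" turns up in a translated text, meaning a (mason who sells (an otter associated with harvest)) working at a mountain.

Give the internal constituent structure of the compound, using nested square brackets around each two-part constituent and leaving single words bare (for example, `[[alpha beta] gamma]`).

[mountain [[harvest otter] mason]]

At the top level: head "mason" (specifically "harvest otter mason"); modifier "mountain".
Within "harvest otter mason", the head is "mason" and the modifier is "harvest otter".
Within "harvest otter", the head is "otter" and the modifier is "harvest".
Assembled: [mountain [[harvest otter] mason]].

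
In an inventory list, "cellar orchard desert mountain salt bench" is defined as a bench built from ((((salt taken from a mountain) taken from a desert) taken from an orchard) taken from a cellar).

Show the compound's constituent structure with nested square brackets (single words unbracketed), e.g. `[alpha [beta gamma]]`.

[[cellar [orchard [desert [mountain salt]]]] bench]

The outermost head in the paraphrase is "bench", modified by "cellar orchard desert mountain salt".
Inside "cellar orchard desert mountain salt": head "salt" (specifically "orchard desert mountain salt"), modifier "cellar".
Inside "orchard desert mountain salt": head "salt" (specifically "desert mountain salt"), modifier "orchard".
Inside "desert mountain salt": head "salt" (specifically "mountain salt"), modifier "desert".
Inside "mountain salt": head "salt", modifier "mountain".
Assembled: [[cellar [orchard [desert [mountain salt]]]] bench].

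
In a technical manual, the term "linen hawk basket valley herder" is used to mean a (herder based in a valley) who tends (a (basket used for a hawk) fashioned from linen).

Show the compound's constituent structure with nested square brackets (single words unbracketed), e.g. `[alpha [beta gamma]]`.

[[linen [hawk basket]] [valley herder]]

Whole compound: head "herder" (specifically "valley herder"), modifier "linen hawk basket".
Inside "linen hawk basket": head "basket" (specifically "hawk basket"), modifier "linen".
Inside "hawk basket": head "basket", modifier "hawk".
Inside "valley herder": head "herder", modifier "valley".
Assembled: [[linen [hawk basket]] [valley herder]].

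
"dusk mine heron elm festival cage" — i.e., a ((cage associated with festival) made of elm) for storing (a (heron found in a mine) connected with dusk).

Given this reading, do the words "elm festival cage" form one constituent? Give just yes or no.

yes

The paraphrase groups the words so that "elm festival cage" is one unit: it corresponds to a single parenthesized sub-phrase.
The full structure is [[dusk [mine heron]] [elm [festival cage]]], in which [elm festival cage] is a constituent.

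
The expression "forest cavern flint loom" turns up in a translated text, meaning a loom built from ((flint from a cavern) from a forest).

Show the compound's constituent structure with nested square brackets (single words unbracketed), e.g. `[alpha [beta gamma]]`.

At the top level: head "loom"; modifier "forest cavern flint".
Inside "forest cavern flint": head "flint" (specifically "cavern flint"), modifier "forest".
Inside "cavern flint": head "flint", modifier "cavern".
Putting it together: [[forest [cavern flint]] loom].

[[forest [cavern flint]] loom]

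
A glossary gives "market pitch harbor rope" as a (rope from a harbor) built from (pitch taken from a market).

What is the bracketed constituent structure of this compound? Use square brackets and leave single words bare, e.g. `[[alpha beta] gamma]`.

The outermost head in the paraphrase is "rope" (specifically "harbor rope"), modified by "market pitch".
"market pitch" → head "pitch", modifier "market".
"harbor rope" → head "rope", modifier "harbor".
Assembled: [[market pitch] [harbor rope]].

[[market pitch] [harbor rope]]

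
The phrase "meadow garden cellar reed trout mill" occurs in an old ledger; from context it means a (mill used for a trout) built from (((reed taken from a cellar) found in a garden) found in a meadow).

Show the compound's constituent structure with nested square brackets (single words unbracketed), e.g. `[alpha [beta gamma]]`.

At the top level: head "mill" (specifically "trout mill"); modifier "meadow garden cellar reed".
Within "meadow garden cellar reed", the head is "reed" (specifically "garden cellar reed") and the modifier is "meadow".
Within "garden cellar reed", the head is "reed" (specifically "cellar reed") and the modifier is "garden".
Within "cellar reed", the head is "reed" and the modifier is "cellar".
Within "trout mill", the head is "mill" and the modifier is "trout".
Putting it together: [[meadow [garden [cellar reed]]] [trout mill]].

[[meadow [garden [cellar reed]]] [trout mill]]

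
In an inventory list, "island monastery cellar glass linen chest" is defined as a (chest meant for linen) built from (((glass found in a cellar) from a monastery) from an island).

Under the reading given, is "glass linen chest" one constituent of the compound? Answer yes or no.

The top-level split is [island monastery cellar glass] [linen chest]; the full structure is [[island [monastery [cellar glass]]] [linen chest]].
"glass linen chest" straddles a constituent boundary, so it is not a single unit.

no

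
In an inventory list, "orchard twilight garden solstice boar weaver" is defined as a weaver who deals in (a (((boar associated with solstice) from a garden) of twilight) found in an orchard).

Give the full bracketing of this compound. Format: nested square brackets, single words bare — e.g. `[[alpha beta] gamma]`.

Overall it is a kind of weaver; the modifier is "orchard twilight garden solstice boar".
Inside "orchard twilight garden solstice boar": head "boar" (specifically "twilight garden solstice boar"), modifier "orchard".
Inside "twilight garden solstice boar": head "boar" (specifically "garden solstice boar"), modifier "twilight".
Inside "garden solstice boar": head "boar" (specifically "solstice boar"), modifier "garden".
Inside "solstice boar": head "boar", modifier "solstice".
Putting it together: [[orchard [twilight [garden [solstice boar]]]] weaver].

[[orchard [twilight [garden [solstice boar]]]] weaver]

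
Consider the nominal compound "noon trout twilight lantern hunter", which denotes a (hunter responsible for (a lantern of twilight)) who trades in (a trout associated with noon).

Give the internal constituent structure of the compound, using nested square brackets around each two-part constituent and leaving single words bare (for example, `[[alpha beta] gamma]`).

Whole compound: head "hunter" (specifically "twilight lantern hunter"), modifier "noon trout".
"noon trout" → head "trout", modifier "noon".
"twilight lantern hunter" → head "hunter", modifier "twilight lantern".
"twilight lantern" → head "lantern", modifier "twilight".
So the structure is [[noon trout] [[twilight lantern] hunter]].

[[noon trout] [[twilight lantern] hunter]]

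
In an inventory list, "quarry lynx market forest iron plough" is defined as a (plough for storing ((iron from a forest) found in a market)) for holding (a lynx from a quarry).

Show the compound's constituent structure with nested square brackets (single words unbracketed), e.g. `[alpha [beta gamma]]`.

Whole compound: head "plough" (specifically "market forest iron plough"), modifier "quarry lynx".
"quarry lynx" → head "lynx", modifier "quarry".
"market forest iron plough" → head "plough", modifier "market forest iron".
"market forest iron" → head "iron" (specifically "forest iron"), modifier "market".
"forest iron" → head "iron", modifier "forest".
Putting it together: [[quarry lynx] [[market [forest iron]] plough]].

[[quarry lynx] [[market [forest iron]] plough]]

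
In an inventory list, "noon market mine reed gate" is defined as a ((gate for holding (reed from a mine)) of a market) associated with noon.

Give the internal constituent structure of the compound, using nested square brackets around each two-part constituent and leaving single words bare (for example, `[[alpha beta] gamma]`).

The outermost head in the paraphrase is "gate" (specifically "market mine reed gate"), modified by "noon".
Within "market mine reed gate", the head is "gate" (specifically "mine reed gate") and the modifier is "market".
Within "mine reed gate", the head is "gate" and the modifier is "mine reed".
Within "mine reed", the head is "reed" and the modifier is "mine".
So the structure is [noon [market [[mine reed] gate]]].

[noon [market [[mine reed] gate]]]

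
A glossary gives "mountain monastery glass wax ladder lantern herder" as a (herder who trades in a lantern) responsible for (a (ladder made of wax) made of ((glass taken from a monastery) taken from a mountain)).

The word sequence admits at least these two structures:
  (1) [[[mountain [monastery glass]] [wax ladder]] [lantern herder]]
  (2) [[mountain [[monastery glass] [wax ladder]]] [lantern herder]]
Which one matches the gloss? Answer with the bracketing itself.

The paraphrase's head is the "herder" part ("lantern herder"); its modifier is "mountain monastery glass wax ladder".
That top-level split, carried through the inner groups, gives [[[mountain [monastery glass]] [wax ladder]] [lantern herder]].

[[[mountain [monastery glass]] [wax ladder]] [lantern herder]]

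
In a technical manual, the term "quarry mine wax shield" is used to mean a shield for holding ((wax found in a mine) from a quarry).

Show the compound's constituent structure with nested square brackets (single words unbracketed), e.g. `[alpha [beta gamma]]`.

[[quarry [mine wax]] shield]

At the top level: head "shield"; modifier "quarry mine wax".
"quarry mine wax" → head "wax" (specifically "mine wax"), modifier "quarry".
"mine wax" → head "wax", modifier "mine".
Putting it together: [[quarry [mine wax]] shield].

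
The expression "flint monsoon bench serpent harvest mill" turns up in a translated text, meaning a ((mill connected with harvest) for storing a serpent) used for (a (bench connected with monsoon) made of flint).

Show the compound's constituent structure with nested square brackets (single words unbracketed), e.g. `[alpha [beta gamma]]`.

The outermost head in the paraphrase is "mill" (specifically "serpent harvest mill"), modified by "flint monsoon bench".
"flint monsoon bench" → head "bench" (specifically "monsoon bench"), modifier "flint".
"monsoon bench" → head "bench", modifier "monsoon".
"serpent harvest mill" → head "mill" (specifically "harvest mill"), modifier "serpent".
"harvest mill" → head "mill", modifier "harvest".
Putting it together: [[flint [monsoon bench]] [serpent [harvest mill]]].

[[flint [monsoon bench]] [serpent [harvest mill]]]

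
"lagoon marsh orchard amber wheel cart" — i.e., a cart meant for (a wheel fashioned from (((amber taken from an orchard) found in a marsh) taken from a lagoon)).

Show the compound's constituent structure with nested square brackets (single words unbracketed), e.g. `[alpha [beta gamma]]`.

Whole compound: head "cart", modifier "lagoon marsh orchard amber wheel".
"lagoon marsh orchard amber wheel" → head "wheel", modifier "lagoon marsh orchard amber".
"lagoon marsh orchard amber" → head "amber" (specifically "marsh orchard amber"), modifier "lagoon".
"marsh orchard amber" → head "amber" (specifically "orchard amber"), modifier "marsh".
"orchard amber" → head "amber", modifier "orchard".
Assembled: [[[lagoon [marsh [orchard amber]]] wheel] cart].

[[[lagoon [marsh [orchard amber]]] wheel] cart]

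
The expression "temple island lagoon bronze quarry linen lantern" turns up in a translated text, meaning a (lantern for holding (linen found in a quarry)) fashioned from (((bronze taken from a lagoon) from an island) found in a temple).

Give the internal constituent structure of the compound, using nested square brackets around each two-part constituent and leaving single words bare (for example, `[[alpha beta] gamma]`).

Whole compound: head "lantern" (specifically "quarry linen lantern"), modifier "temple island lagoon bronze".
Inside "temple island lagoon bronze": head "bronze" (specifically "island lagoon bronze"), modifier "temple".
Inside "island lagoon bronze": head "bronze" (specifically "lagoon bronze"), modifier "island".
Inside "lagoon bronze": head "bronze", modifier "lagoon".
Inside "quarry linen lantern": head "lantern", modifier "quarry linen".
Inside "quarry linen": head "linen", modifier "quarry".
Assembled: [[temple [island [lagoon bronze]]] [[quarry linen] lantern]].

[[temple [island [lagoon bronze]]] [[quarry linen] lantern]]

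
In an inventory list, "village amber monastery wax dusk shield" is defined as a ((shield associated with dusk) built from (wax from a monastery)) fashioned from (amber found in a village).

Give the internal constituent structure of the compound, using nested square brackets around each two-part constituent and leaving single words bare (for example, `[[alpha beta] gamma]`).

At the top level: head "shield" (specifically "monastery wax dusk shield"); modifier "village amber".
"village amber" → head "amber", modifier "village".
"monastery wax dusk shield" → head "shield" (specifically "dusk shield"), modifier "monastery wax".
"monastery wax" → head "wax", modifier "monastery".
"dusk shield" → head "shield", modifier "dusk".
So the structure is [[village amber] [[monastery wax] [dusk shield]]].

[[village amber] [[monastery wax] [dusk shield]]]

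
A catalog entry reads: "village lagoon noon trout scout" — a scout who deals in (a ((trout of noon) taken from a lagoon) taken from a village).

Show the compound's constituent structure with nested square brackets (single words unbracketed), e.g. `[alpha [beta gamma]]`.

[[village [lagoon [noon trout]]] scout]

Overall it is a kind of scout; the modifier is "village lagoon noon trout".
Within "village lagoon noon trout", the head is "trout" (specifically "lagoon noon trout") and the modifier is "village".
Within "lagoon noon trout", the head is "trout" (specifically "noon trout") and the modifier is "lagoon".
Within "noon trout", the head is "trout" and the modifier is "noon".
Assembled: [[village [lagoon [noon trout]]] scout].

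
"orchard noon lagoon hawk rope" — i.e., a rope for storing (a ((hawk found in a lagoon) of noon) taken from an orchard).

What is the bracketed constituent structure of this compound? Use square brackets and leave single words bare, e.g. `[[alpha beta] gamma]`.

The outermost head in the paraphrase is "rope", modified by "orchard noon lagoon hawk".
Within "orchard noon lagoon hawk", the head is "hawk" (specifically "noon lagoon hawk") and the modifier is "orchard".
Within "noon lagoon hawk", the head is "hawk" (specifically "lagoon hawk") and the modifier is "noon".
Within "lagoon hawk", the head is "hawk" and the modifier is "lagoon".
So the structure is [[orchard [noon [lagoon hawk]]] rope].

[[orchard [noon [lagoon hawk]]] rope]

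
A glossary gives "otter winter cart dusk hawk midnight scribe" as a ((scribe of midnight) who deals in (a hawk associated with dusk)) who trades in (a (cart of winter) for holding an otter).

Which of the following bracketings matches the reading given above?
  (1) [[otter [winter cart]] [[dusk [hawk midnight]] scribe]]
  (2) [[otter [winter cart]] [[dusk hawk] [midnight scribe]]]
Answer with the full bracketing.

The paraphrase's head is the "scribe" part ("dusk hawk midnight scribe"); its modifier is "otter winter cart".
That top-level split, carried through the inner groups, gives [[otter [winter cart]] [[dusk hawk] [midnight scribe]]].

[[otter [winter cart]] [[dusk hawk] [midnight scribe]]]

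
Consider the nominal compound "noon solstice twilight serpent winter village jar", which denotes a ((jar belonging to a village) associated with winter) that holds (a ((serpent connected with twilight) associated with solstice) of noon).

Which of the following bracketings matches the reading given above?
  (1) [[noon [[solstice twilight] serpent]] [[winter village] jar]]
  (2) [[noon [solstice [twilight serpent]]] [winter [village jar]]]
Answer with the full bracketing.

[[noon [solstice [twilight serpent]]] [winter [village jar]]]

The paraphrase's head is the "jar" part ("winter village jar"); its modifier is "noon solstice twilight serpent".
That top-level split, carried through the inner groups, gives [[noon [solstice [twilight serpent]]] [winter [village jar]]].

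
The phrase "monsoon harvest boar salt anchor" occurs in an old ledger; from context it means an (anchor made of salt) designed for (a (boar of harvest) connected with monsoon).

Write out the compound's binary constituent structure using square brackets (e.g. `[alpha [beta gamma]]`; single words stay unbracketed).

[[monsoon [harvest boar]] [salt anchor]]

Whole compound: head "anchor" (specifically "salt anchor"), modifier "monsoon harvest boar".
Inside "monsoon harvest boar": head "boar" (specifically "harvest boar"), modifier "monsoon".
Inside "harvest boar": head "boar", modifier "harvest".
Inside "salt anchor": head "anchor", modifier "salt".
So the structure is [[monsoon [harvest boar]] [salt anchor]].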